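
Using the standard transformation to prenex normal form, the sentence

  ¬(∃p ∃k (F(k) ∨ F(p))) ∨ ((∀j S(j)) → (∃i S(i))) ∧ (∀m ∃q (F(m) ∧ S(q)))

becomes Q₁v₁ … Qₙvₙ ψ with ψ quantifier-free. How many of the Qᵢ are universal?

3

First replace A → B with ¬A ∨ B.
  ¬(∃p ∃k (F(k) ∨ F(p))) ∨ (¬(∀j S(j)) ∨ (∃i S(i))) ∧ (∀m ∃q (F(m) ∧ S(q)))
Push ¬ through the quantifiers and connectives to reach negation normal form:
  (∀p ∀k (¬F(k) ∧ ¬F(p))) ∨ ((∃j ¬S(j)) ∨ (∃i S(i))) ∧ (∀m ∃q (F(m) ∧ S(q)))
All bound variables are already distinct, so no renaming is needed.
Finally move all quantifiers to the prefix:
  ∀p ∀k ∃j ∃i ∀m ∃q (¬F(k) ∧ ¬F(p) ∨ (¬S(j) ∨ S(i)) ∧ F(m) ∧ S(q))
The prefix is ∀p ∀k ∃j ∃i ∀m ∃q: 3 universal, 3 existential.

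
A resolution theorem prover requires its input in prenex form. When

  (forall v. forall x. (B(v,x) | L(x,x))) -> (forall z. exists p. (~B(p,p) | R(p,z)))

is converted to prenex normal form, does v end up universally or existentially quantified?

existential

First replace A → B with ¬A ∨ B.
  ~(forall v. forall x. (B(v,x) | L(x,x))) | (forall z. exists p. (~B(p,p) | R(p,z)))
Drive negations inward (¬∀x A ≡ ∃x ¬A, ¬∃x A ≡ ∀x ¬A, De Morgan for ∧/∨):
  (exists v. exists x. (~B(v,x) & ~L(x,x))) | (forall z. exists p. (~B(p,p) | R(p,z)))
All bound variables are already distinct, so no renaming is needed.
Extract every quantifier outward, since the variables are now distinct and don't occur free across branches:
  exists v. exists x. forall z. exists p. (~B(v,x) & ~L(x,x) | ~B(p,p) | R(p,z))
The quantifier forall v sits under an odd number of negations (counting the antecedent side of each →), so it flips to exists v.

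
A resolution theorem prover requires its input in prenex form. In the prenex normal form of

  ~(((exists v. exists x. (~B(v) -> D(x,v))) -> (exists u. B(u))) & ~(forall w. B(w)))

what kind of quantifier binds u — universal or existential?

Eliminate → and ↔ using ¬ and ∨.
  ~((~(exists v. exists x. (~~B(v) | D(x,v))) | (exists u. B(u))) & ~(forall w. B(w)))
Push ¬ through the quantifiers and connectives to reach negation normal form:
  (exists v. exists x. (B(v) | D(x,v))) & (forall u. ~B(u)) | (forall w. B(w))
All bound variables are already distinct, so no renaming is needed.
Extract every quantifier outward, since the variables are now distinct and don't occur free across branches:
  exists v. exists x. forall u. forall w. ((B(v) | D(x,v)) & ~B(u) | B(w))
The quantifier exists u sits under an odd number of negations (counting the antecedent side of each →), so it flips to forall u.

universal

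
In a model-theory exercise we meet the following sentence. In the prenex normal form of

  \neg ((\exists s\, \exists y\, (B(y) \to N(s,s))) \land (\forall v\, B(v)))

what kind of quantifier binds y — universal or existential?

universal

First replace A → B with ¬A ∨ B.
  \neg ((\exists s\, \exists y\, (\neg B(y) \lor N(s,s))) \land (\forall v\, B(v)))
Push ¬ through the quantifiers and connectives to reach negation normal form:
  (\forall s\, \forall y\, (B(y) \land \neg N(s,s))) \lor (\exists v\, \neg B(v))
All bound variables are already distinct, so no renaming is needed.
Extract every quantifier outward, since the variables are now distinct and don't occur free across branches:
  \forall s\, \forall y\, \exists v\, (B(y) \land \neg N(s,s) \lor \neg B(v))
The quantifier \exists y sits under an odd number of negations (counting the antecedent side of each →), so it flips to \forall y.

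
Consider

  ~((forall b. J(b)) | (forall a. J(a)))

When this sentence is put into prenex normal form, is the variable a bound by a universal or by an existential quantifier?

Drive negations inward (¬∀x A ≡ ∃x ¬A, ¬∃x A ≡ ∀x ¬A, De Morgan for ∧/∨):
  (exists b. ~J(b)) & (exists a. ~J(a))
All bound variables are already distinct, so no renaming is needed.
Pull the quantifiers to the front (each side's bound variable is not free in the other side):
  exists b. exists a. (~J(b) & ~J(a))
The quantifier forall a sits under an odd number of negations, so it flips to exists a.

existential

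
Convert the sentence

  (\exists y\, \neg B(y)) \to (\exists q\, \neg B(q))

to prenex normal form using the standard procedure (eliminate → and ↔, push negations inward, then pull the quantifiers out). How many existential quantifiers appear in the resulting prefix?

First replace A → B with ¬A ∨ B.
  \neg (\exists y\, \neg B(y)) \lor (\exists q\, \neg B(q))
Push ¬ through the quantifiers and connectives to reach negation normal form:
  (\forall y\, B(y)) \lor (\exists q\, \neg B(q))
All bound variables are already distinct, so no renaming is needed.
Extract every quantifier outward, since the variables are now distinct and don't occur free across branches:
  \forall y\, \exists q\, (B(y) \lor \neg B(q))
The prefix is \forall y \exists q: 1 universal, 1 existential.

1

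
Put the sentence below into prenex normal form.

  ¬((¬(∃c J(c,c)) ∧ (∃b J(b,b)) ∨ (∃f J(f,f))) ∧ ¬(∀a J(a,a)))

Push ¬ through the quantifiers and connectives to reach negation normal form:
  ((∃c J(c,c)) ∨ (∀b ¬J(b,b))) ∧ (∀f ¬J(f,f)) ∨ (∀a J(a,a))
All bound variables are already distinct, so no renaming is needed.
Finally move all quantifiers to the prefix:
  ∃c ∀b ∀f ∀a ((J(c,c) ∨ ¬J(b,b)) ∧ ¬J(f,f) ∨ J(a,a))

∃c ∀b ∀f ∀a ((J(c,c) ∨ ¬J(b,b)) ∧ ¬J(f,f) ∨ J(a,a))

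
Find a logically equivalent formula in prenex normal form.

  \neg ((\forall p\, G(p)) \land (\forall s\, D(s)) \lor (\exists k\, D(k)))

\exists p\, \exists s\, \forall k\, ((\neg G(p) \lor \neg D(s)) \land \neg D(k))

Push ¬ through the quantifiers and connectives to reach negation normal form:
  ((\exists p\, \neg G(p)) \lor (\exists s\, \neg D(s))) \land (\forall k\, \neg D(k))
All bound variables are already distinct, so no renaming is needed.
Pull the quantifiers to the front (each side's bound variable is not free in the other side):
  \exists p\, \exists s\, \forall k\, ((\neg G(p) \lor \neg D(s)) \land \neg D(k))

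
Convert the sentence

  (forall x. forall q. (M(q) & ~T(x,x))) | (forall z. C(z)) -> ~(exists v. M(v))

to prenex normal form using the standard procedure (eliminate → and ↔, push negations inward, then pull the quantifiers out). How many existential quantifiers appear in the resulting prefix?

Eliminate → and ↔ using ¬ and ∨.
  ~((forall x. forall q. (M(q) & ~T(x,x))) | (forall z. C(z))) | ~(exists v. M(v))
Drive negations inward (¬∀x A ≡ ∃x ¬A, ¬∃x A ≡ ∀x ¬A, De Morgan for ∧/∨):
  (exists x. exists q. (~M(q) | T(x,x))) & (exists z. ~C(z)) | (forall v. ~M(v))
Finally move all quantifiers to the prefix:
  exists x. exists q. exists z. forall v. ((~M(q) | T(x,x)) & ~C(z) | ~M(v))
The prefix is exists x exists q exists z forall v: 1 universal, 3 existential.

3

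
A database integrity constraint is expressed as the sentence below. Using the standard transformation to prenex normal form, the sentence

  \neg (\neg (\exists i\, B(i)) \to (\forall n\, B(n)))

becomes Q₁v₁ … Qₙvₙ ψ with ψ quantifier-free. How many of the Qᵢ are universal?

Rewrite implications/biconditionals: A → B as ¬A ∨ B.
  \neg (\neg \neg (\exists i\, B(i)) \lor (\forall n\, B(n)))
Push ¬ through the quantifiers and connectives to reach negation normal form:
  (\forall i\, \neg B(i)) \land (\exists n\, \neg B(n))
Extract every quantifier outward, since the variables are now distinct and don't occur free across branches:
  \forall i\, \exists n\, (\neg B(i) \land \neg B(n))
The prefix is \forall i \exists n: 1 universal, 1 existential.

1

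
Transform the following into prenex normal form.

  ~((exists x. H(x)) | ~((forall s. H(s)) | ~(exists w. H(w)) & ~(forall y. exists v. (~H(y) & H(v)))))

forall x. forall s. forall w. exists y. forall v. (~H(x) & (H(s) | ~H(w) & (H(y) | ~H(v))))

Drive negations inward (¬∀x A ≡ ∃x ¬A, ¬∃x A ≡ ∀x ¬A, De Morgan for ∧/∨):
  (forall x. ~H(x)) & ((forall s. H(s)) | (forall w. ~H(w)) & (exists y. forall v. (H(y) | ~H(v))))
All bound variables are already distinct, so no renaming is needed.
Finally move all quantifiers to the prefix:
  forall x. forall s. forall w. exists y. forall v. (~H(x) & (H(s) | ~H(w) & (H(y) | ~H(v))))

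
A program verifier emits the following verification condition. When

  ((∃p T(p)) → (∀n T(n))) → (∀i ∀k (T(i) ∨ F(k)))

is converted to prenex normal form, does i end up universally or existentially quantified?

Eliminate → and ↔ using ¬ and ∨.
  ¬(¬(∃p T(p)) ∨ (∀n T(n))) ∨ (∀i ∀k (T(i) ∨ F(k)))
Drive negations inward (¬∀x A ≡ ∃x ¬A, ¬∃x A ≡ ∀x ¬A, De Morgan for ∧/∨):
  (∃p T(p)) ∧ (∃n ¬T(n)) ∨ (∀i ∀k (T(i) ∨ F(k)))
All bound variables are already distinct, so no renaming is needed.
Pull the quantifiers to the front (each side's bound variable is not free in the other side):
  ∃p ∃n ∀i ∀k (T(p) ∧ ¬T(n) ∨ T(i) ∨ F(k))
The quantifier ∀i sits under an even number of negations (counting the antecedent side of each →), so it remains universal.

universal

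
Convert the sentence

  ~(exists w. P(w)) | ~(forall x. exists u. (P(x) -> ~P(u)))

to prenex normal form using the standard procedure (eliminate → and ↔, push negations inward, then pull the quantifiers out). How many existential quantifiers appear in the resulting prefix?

Rewrite implications/biconditionals: A → B as ¬A ∨ B.
  ~(exists w. P(w)) | ~(forall x. exists u. (~P(x) | ~P(u)))
Push ¬ through the quantifiers and connectives to reach negation normal form:
  (forall w. ~P(w)) | (exists x. forall u. (P(x) & P(u)))
Finally move all quantifiers to the prefix:
  forall w. exists x. forall u. (~P(w) | P(x) & P(u))
The prefix is forall w exists x forall u: 2 universal, 1 existential.

1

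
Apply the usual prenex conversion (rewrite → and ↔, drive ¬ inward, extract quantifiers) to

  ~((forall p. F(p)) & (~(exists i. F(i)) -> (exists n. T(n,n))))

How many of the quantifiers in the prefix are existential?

Eliminate → and ↔ using ¬ and ∨.
  ~((forall p. F(p)) & (~~(exists i. F(i)) | (exists n. T(n,n))))
Move each ¬ inward, flipping quantifiers it crosses:
  (exists p. ~F(p)) | (forall i. ~F(i)) & (forall n. ~T(n,n))
All bound variables are already distinct, so no renaming is needed.
Extract every quantifier outward, since the variables are now distinct and don't occur free across branches:
  exists p. forall i. forall n. (~F(p) | ~F(i) & ~T(n,n))
The prefix is exists p forall i forall n: 2 universal, 1 existential.

1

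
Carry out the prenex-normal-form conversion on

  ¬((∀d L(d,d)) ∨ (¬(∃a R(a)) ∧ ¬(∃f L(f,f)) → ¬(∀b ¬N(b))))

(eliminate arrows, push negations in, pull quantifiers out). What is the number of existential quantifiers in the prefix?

1

First replace A → B with ¬A ∨ B.
  ¬((∀d L(d,d)) ∨ ¬(¬(∃a R(a)) ∧ ¬(∃f L(f,f))) ∨ ¬(∀b ¬N(b)))
Move each ¬ inward, flipping quantifiers it crosses:
  (∃d ¬L(d,d)) ∧ (∀a ¬R(a)) ∧ (∀f ¬L(f,f)) ∧ (∀b ¬N(b))
All bound variables are already distinct, so no renaming is needed.
Pull the quantifiers to the front (each side's bound variable is not free in the other side):
  ∃d ∀a ∀f ∀b (¬L(d,d) ∧ ¬R(a) ∧ ¬L(f,f) ∧ ¬N(b))
The prefix is ∃d ∀a ∀f ∀b: 3 universal, 1 existential.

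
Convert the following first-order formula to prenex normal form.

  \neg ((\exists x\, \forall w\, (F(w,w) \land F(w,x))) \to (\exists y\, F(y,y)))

\exists x\, \forall w\, \forall y\, (F(w,w) \land F(w,x) \land \neg F(y,y))

First replace A → B with ¬A ∨ B.
  \neg (\neg (\exists x\, \forall w\, (F(w,w) \land F(w,x))) \lor (\exists y\, F(y,y)))
Move each ¬ inward, flipping quantifiers it crosses:
  (\exists x\, \forall w\, (F(w,w) \land F(w,x))) \land (\forall y\, \neg F(y,y))
Finally move all quantifiers to the prefix:
  \exists x\, \forall w\, \forall y\, (F(w,w) \land F(w,x) \land \neg F(y,y))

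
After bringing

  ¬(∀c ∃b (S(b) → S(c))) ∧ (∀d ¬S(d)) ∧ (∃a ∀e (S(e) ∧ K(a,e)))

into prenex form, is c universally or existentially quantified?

existential

Rewrite implications/biconditionals: A → B as ¬A ∨ B.
  ¬(∀c ∃b (¬S(b) ∨ S(c))) ∧ (∀d ¬S(d)) ∧ (∃a ∀e (S(e) ∧ K(a,e)))
Drive negations inward (¬∀x A ≡ ∃x ¬A, ¬∃x A ≡ ∀x ¬A, De Morgan for ∧/∨):
  (∃c ∀b (S(b) ∧ ¬S(c))) ∧ (∀d ¬S(d)) ∧ (∃a ∀e (S(e) ∧ K(a,e)))
Finally move all quantifiers to the prefix:
  ∃c ∀b ∀d ∃a ∀e (S(b) ∧ ¬S(c) ∧ ¬S(d) ∧ S(e) ∧ K(a,e))
The quantifier ∀c sits under an odd number of negations (counting the antecedent side of each →), so it flips to ∃c.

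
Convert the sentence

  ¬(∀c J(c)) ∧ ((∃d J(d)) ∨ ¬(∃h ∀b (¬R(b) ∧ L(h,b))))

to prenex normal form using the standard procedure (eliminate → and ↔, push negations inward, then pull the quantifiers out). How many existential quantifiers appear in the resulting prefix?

3

Push ¬ through the quantifiers and connectives to reach negation normal form:
  (∃c ¬J(c)) ∧ ((∃d J(d)) ∨ (∀h ∃b (R(b) ∨ ¬L(h,b))))
All bound variables are already distinct, so no renaming is needed.
Extract every quantifier outward, since the variables are now distinct and don't occur free across branches:
  ∃c ∃d ∀h ∃b (¬J(c) ∧ (J(d) ∨ R(b) ∨ ¬L(h,b)))
The prefix is ∃c ∃d ∀h ∃b: 1 universal, 3 existential.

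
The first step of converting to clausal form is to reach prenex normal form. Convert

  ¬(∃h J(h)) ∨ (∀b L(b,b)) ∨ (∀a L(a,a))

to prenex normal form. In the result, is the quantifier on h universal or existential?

Push ¬ through the quantifiers and connectives to reach negation normal form:
  (∀h ¬J(h)) ∨ (∀b L(b,b)) ∨ (∀a L(a,a))
Finally move all quantifiers to the prefix:
  ∀h ∀b ∀a (¬J(h) ∨ L(b,b) ∨ L(a,a))
The quantifier ∃h sits under an odd number of negations, so it flips to ∀h.

universal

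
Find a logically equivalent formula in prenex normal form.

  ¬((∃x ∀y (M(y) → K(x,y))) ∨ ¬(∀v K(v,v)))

∀x ∃y ∀v (M(y) ∧ ¬K(x,y) ∧ K(v,v))

Rewrite implications/biconditionals: A → B as ¬A ∨ B.
  ¬((∃x ∀y (¬M(y) ∨ K(x,y))) ∨ ¬(∀v K(v,v)))
Push ¬ through the quantifiers and connectives to reach negation normal form:
  (∀x ∃y (M(y) ∧ ¬K(x,y))) ∧ (∀v K(v,v))
All bound variables are already distinct, so no renaming is needed.
Finally move all quantifiers to the prefix:
  ∀x ∃y ∀v (M(y) ∧ ¬K(x,y) ∧ K(v,v))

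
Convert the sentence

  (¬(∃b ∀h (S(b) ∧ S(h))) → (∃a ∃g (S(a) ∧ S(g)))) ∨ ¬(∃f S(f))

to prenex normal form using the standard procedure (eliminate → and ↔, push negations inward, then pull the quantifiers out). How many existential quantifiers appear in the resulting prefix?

3

Rewrite implications/biconditionals: A → B as ¬A ∨ B.
  ¬¬(∃b ∀h (S(b) ∧ S(h))) ∨ (∃a ∃g (S(a) ∧ S(g))) ∨ ¬(∃f S(f))
Push ¬ through the quantifiers and connectives to reach negation normal form:
  (∃b ∀h (S(b) ∧ S(h))) ∨ (∃a ∃g (S(a) ∧ S(g))) ∨ (∀f ¬S(f))
All bound variables are already distinct, so no renaming is needed.
Extract every quantifier outward, since the variables are now distinct and don't occur free across branches:
  ∃b ∀h ∃a ∃g ∀f (S(b) ∧ S(h) ∨ S(a) ∧ S(g) ∨ ¬S(f))
The prefix is ∃b ∀h ∃a ∃g ∀f: 2 universal, 3 existential.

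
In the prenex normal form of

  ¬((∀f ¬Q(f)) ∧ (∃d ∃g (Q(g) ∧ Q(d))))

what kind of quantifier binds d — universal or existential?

universal

Drive negations inward (¬∀x A ≡ ∃x ¬A, ¬∃x A ≡ ∀x ¬A, De Morgan for ∧/∨):
  (∃f Q(f)) ∨ (∀d ∀g (¬Q(g) ∨ ¬Q(d)))
All bound variables are already distinct, so no renaming is needed.
Extract every quantifier outward, since the variables are now distinct and don't occur free across branches:
  ∃f ∀d ∀g (Q(f) ∨ ¬Q(g) ∨ ¬Q(d))
The quantifier ∃d sits under an odd number of negations, so it flips to ∀d.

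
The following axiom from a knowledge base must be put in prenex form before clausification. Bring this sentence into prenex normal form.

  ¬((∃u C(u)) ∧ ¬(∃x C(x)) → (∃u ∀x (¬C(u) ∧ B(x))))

∃u ∀x ∀s ∃r (C(u) ∧ ¬C(x) ∧ (C(s) ∨ ¬B(r)))

Eliminate → and ↔ using ¬ and ∨.
  ¬(¬((∃u C(u)) ∧ ¬(∃x C(x))) ∨ (∃u ∀x (¬C(u) ∧ B(x))))
Push ¬ through the quantifiers and connectives to reach negation normal form:
  (∃u C(u)) ∧ (∀x ¬C(x)) ∧ (∀u ∃x (C(u) ∨ ¬B(x)))
Give each quantifier a distinct variable: u↦s, x↦r.
  (∃u C(u)) ∧ (∀x ¬C(x)) ∧ (∀s ∃r (C(s) ∨ ¬B(r)))
Finally move all quantifiers to the prefix:
  ∃u ∀x ∀s ∃r (C(u) ∧ ¬C(x) ∧ (C(s) ∨ ¬B(r)))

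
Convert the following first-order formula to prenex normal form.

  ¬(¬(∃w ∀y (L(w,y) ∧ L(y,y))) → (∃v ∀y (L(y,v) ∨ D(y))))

Rewrite implications/biconditionals: A → B as ¬A ∨ B.
  ¬(¬¬(∃w ∀y (L(w,y) ∧ L(y,y))) ∨ (∃v ∀y (L(y,v) ∨ D(y))))
Push ¬ through the quantifiers and connectives to reach negation normal form:
  (∀w ∃y (¬L(w,y) ∨ ¬L(y,y))) ∧ (∀v ∃y (¬L(y,v) ∧ ¬D(y)))
Rename bound variables to avoid capture: y↦x.
  (∀w ∃y (¬L(w,y) ∨ ¬L(y,y))) ∧ (∀v ∃x (¬L(x,v) ∧ ¬D(x)))
Extract every quantifier outward, since the variables are now distinct and don't occur free across branches:
  ∀w ∃y ∀v ∃x ((¬L(w,y) ∨ ¬L(y,y)) ∧ ¬L(x,v) ∧ ¬D(x))

∀w ∃y ∀v ∃x ((¬L(w,y) ∨ ¬L(y,y)) ∧ ¬L(x,v) ∧ ¬D(x))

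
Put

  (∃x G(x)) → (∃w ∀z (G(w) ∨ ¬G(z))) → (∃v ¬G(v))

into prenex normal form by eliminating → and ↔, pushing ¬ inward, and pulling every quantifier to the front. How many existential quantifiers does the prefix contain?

2

Eliminate → and ↔ using ¬ and ∨.
  ¬(∃x G(x)) ∨ ¬(∃w ∀z (G(w) ∨ ¬G(z))) ∨ (∃v ¬G(v))
Move each ¬ inward, flipping quantifiers it crosses:
  (∀x ¬G(x)) ∨ (∀w ∃z (¬G(w) ∧ G(z))) ∨ (∃v ¬G(v))
All bound variables are already distinct, so no renaming is needed.
Extract every quantifier outward, since the variables are now distinct and don't occur free across branches:
  ∀x ∀w ∃z ∃v (¬G(x) ∨ ¬G(w) ∧ G(z) ∨ ¬G(v))
The prefix is ∀x ∀w ∃z ∃v: 2 universal, 2 existential.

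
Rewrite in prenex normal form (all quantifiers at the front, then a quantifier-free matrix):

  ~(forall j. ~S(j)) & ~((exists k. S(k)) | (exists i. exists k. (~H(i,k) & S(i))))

Push ¬ through the quantifiers and connectives to reach negation normal form:
  (exists j. S(j)) & (forall k. ~S(k)) & (forall i. forall k. (H(i,k) | ~S(i)))
Give each quantifier a distinct variable: k↦w.
  (exists j. S(j)) & (forall k. ~S(k)) & (forall i. forall w. (H(i,w) | ~S(i)))
Finally move all quantifiers to the prefix:
  exists j. forall k. forall i. forall w. (S(j) & ~S(k) & (H(i,w) | ~S(i)))

exists j. forall k. forall i. forall w. (S(j) & ~S(k) & (H(i,w) | ~S(i)))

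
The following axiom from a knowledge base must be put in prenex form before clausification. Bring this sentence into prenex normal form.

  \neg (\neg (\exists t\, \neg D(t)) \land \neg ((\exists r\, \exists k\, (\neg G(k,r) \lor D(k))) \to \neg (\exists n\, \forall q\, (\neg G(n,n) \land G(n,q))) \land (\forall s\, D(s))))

\exists t\, \forall r\, \forall k\, \forall n\, \exists q\, \forall s\, (\neg D(t) \lor G(k,r) \land \neg D(k) \lor (G(n,n) \lor \neg G(n,q)) \land D(s))

First replace A → B with ¬A ∨ B.
  \neg (\neg (\exists t\, \neg D(t)) \land \neg (\neg (\exists r\, \exists k\, (\neg G(k,r) \lor D(k))) \lor \neg (\exists n\, \forall q\, (\neg G(n,n) \land G(n,q))) \land (\forall s\, D(s))))
Move each ¬ inward, flipping quantifiers it crosses:
  (\exists t\, \neg D(t)) \lor (\forall r\, \forall k\, (G(k,r) \land \neg D(k))) \lor (\forall n\, \exists q\, (G(n,n) \lor \neg G(n,q))) \land (\forall s\, D(s))
Extract every quantifier outward, since the variables are now distinct and don't occur free across branches:
  \exists t\, \forall r\, \forall k\, \forall n\, \exists q\, \forall s\, (\neg D(t) \lor G(k,r) \land \neg D(k) \lor (G(n,n) \lor \neg G(n,q)) \land D(s))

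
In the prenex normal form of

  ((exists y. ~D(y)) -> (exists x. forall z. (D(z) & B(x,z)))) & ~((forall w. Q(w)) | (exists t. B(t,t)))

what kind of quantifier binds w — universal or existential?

First replace A → B with ¬A ∨ B.
  (~(exists y. ~D(y)) | (exists x. forall z. (D(z) & B(x,z)))) & ~((forall w. Q(w)) | (exists t. B(t,t)))
Push ¬ through the quantifiers and connectives to reach negation normal form:
  ((forall y. D(y)) | (exists x. forall z. (D(z) & B(x,z)))) & (exists w. ~Q(w)) & (forall t. ~B(t,t))
All bound variables are already distinct, so no renaming is needed.
Finally move all quantifiers to the prefix:
  forall y. exists x. forall z. exists w. forall t. ((D(y) | D(z) & B(x,z)) & ~Q(w) & ~B(t,t))
The quantifier forall w sits under an odd number of negations (counting the antecedent side of each →), so it flips to exists w.

existential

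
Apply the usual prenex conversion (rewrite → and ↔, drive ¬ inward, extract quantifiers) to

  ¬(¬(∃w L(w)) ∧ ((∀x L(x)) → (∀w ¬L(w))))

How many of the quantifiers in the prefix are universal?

Rewrite implications/biconditionals: A → B as ¬A ∨ B.
  ¬(¬(∃w L(w)) ∧ (¬(∀x L(x)) ∨ (∀w ¬L(w))))
Drive negations inward (¬∀x A ≡ ∃x ¬A, ¬∃x A ≡ ∀x ¬A, De Morgan for ∧/∨):
  (∃w L(w)) ∨ (∀x L(x)) ∧ (∃w L(w))
Standardize variables apart so no two quantifiers bind the same name: w↦y1.
  (∃w L(w)) ∨ (∀x L(x)) ∧ (∃y1 L(y1))
Finally move all quantifiers to the prefix:
  ∃w ∀x ∃y1 (L(w) ∨ L(x) ∧ L(y1))
The prefix is ∃w ∀x ∃y1: 1 universal, 2 existential.

1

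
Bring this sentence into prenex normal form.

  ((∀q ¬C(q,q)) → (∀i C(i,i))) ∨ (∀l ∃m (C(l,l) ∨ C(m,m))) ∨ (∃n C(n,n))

∃q ∀i ∀l ∃m ∃n (C(q,q) ∨ C(i,i) ∨ C(l,l) ∨ C(m,m) ∨ C(n,n))

First replace A → B with ¬A ∨ B.
  ¬(∀q ¬C(q,q)) ∨ (∀i C(i,i)) ∨ (∀l ∃m (C(l,l) ∨ C(m,m))) ∨ (∃n C(n,n))
Move each ¬ inward, flipping quantifiers it crosses:
  (∃q C(q,q)) ∨ (∀i C(i,i)) ∨ (∀l ∃m (C(l,l) ∨ C(m,m))) ∨ (∃n C(n,n))
Extract every quantifier outward, since the variables are now distinct and don't occur free across branches:
  ∃q ∀i ∀l ∃m ∃n (C(q,q) ∨ C(i,i) ∨ C(l,l) ∨ C(m,m) ∨ C(n,n))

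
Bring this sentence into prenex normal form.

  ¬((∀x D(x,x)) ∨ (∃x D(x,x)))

Drive negations inward (¬∀x A ≡ ∃x ¬A, ¬∃x A ≡ ∀x ¬A, De Morgan for ∧/∨):
  (∃x ¬D(x,x)) ∧ (∀x ¬D(x,x))
Give each quantifier a distinct variable: x↦t.
  (∃x ¬D(x,x)) ∧ (∀t ¬D(t,t))
Finally move all quantifiers to the prefix:
  ∃x ∀t (¬D(x,x) ∧ ¬D(t,t))

∃x ∀t (¬D(x,x) ∧ ¬D(t,t))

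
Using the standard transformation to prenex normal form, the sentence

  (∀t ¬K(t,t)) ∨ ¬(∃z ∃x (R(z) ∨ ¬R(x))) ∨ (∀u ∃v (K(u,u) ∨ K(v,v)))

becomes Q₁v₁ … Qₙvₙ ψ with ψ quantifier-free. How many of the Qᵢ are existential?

1

Drive negations inward (¬∀x A ≡ ∃x ¬A, ¬∃x A ≡ ∀x ¬A, De Morgan for ∧/∨):
  (∀t ¬K(t,t)) ∨ (∀z ∀x (¬R(z) ∧ R(x))) ∨ (∀u ∃v (K(u,u) ∨ K(v,v)))
All bound variables are already distinct, so no renaming is needed.
Finally move all quantifiers to the prefix:
  ∀t ∀z ∀x ∀u ∃v (¬K(t,t) ∨ ¬R(z) ∧ R(x) ∨ K(u,u) ∨ K(v,v))
The prefix is ∀t ∀z ∀x ∀u ∃v: 4 universal, 1 existential.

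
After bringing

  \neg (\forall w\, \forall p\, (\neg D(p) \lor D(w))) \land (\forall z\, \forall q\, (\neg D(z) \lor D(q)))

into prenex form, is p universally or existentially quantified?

Move each ¬ inward, flipping quantifiers it crosses:
  (\exists w\, \exists p\, (D(p) \land \neg D(w))) \land (\forall z\, \forall q\, (\neg D(z) \lor D(q)))
Pull the quantifiers to the front (each side's bound variable is not free in the other side):
  \exists w\, \exists p\, \forall z\, \forall q\, (D(p) \land \neg D(w) \land (\neg D(z) \lor D(q)))
The quantifier \forall p sits under an odd number of negations, so it flips to \exists p.

existential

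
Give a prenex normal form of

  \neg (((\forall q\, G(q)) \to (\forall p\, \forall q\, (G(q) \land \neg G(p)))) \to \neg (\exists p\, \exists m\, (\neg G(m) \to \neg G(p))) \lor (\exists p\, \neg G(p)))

Rewrite implications/biconditionals: A → B as ¬A ∨ B.
  \neg (\neg (\neg (\forall q\, G(q)) \lor (\forall p\, \forall q\, (G(q) \land \neg G(p)))) \lor \neg (\exists p\, \exists m\, (\neg \neg G(m) \lor \neg G(p))) \lor (\exists p\, \neg G(p)))
Push ¬ through the quantifiers and connectives to reach negation normal form:
  ((\exists q\, \neg G(q)) \lor (\forall p\, \forall q\, (G(q) \land \neg G(p)))) \land (\exists p\, \exists m\, (G(m) \lor \neg G(p))) \land (\forall p\, G(p))
Standardize variables apart so no two quantifiers bind the same name: q↦a, p↦x, p↦u1.
  ((\exists q\, \neg G(q)) \lor (\forall p\, \forall a\, (G(a) \land \neg G(p)))) \land (\exists x\, \exists m\, (G(m) \lor \neg G(x))) \land (\forall u1\, G(u1))
Finally move all quantifiers to the prefix:
  \exists q\, \forall p\, \forall a\, \exists x\, \exists m\, \forall u1\, ((\neg G(q) \lor G(a) \land \neg G(p)) \land (G(m) \lor \neg G(x)) \land G(u1))

\exists q\, \forall p\, \forall a\, \exists x\, \exists m\, \forall u1\, ((\neg G(q) \lor G(a) \land \neg G(p)) \land (G(m) \lor \neg G(x)) \land G(u1))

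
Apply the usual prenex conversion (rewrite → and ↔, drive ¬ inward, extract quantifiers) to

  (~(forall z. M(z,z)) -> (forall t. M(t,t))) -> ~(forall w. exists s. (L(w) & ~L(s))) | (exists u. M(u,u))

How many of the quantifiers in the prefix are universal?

First replace A → B with ¬A ∨ B.
  ~(~~(forall z. M(z,z)) | (forall t. M(t,t))) | ~(forall w. exists s. (L(w) & ~L(s))) | (exists u. M(u,u))
Move each ¬ inward, flipping quantifiers it crosses:
  (exists z. ~M(z,z)) & (exists t. ~M(t,t)) | (exists w. forall s. (~L(w) | L(s))) | (exists u. M(u,u))
All bound variables are already distinct, so no renaming is needed.
Pull the quantifiers to the front (each side's bound variable is not free in the other side):
  exists z. exists t. exists w. forall s. exists u. (~M(z,z) & ~M(t,t) | ~L(w) | L(s) | M(u,u))
The prefix is exists z exists t exists w forall s exists u: 1 universal, 4 existential.

1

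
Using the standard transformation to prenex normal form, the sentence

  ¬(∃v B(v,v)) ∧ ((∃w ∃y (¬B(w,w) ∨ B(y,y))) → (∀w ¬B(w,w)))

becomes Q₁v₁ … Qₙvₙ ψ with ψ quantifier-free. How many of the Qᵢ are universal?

4

First replace A → B with ¬A ∨ B.
  ¬(∃v B(v,v)) ∧ (¬(∃w ∃y (¬B(w,w) ∨ B(y,y))) ∨ (∀w ¬B(w,w)))
Drive negations inward (¬∀x A ≡ ∃x ¬A, ¬∃x A ≡ ∀x ¬A, De Morgan for ∧/∨):
  (∀v ¬B(v,v)) ∧ ((∀w ∀y (B(w,w) ∧ ¬B(y,y))) ∨ (∀w ¬B(w,w)))
Rename bound variables to avoid capture: w↦u.
  (∀v ¬B(v,v)) ∧ ((∀w ∀y (B(w,w) ∧ ¬B(y,y))) ∨ (∀u ¬B(u,u)))
Extract every quantifier outward, since the variables are now distinct and don't occur free across branches:
  ∀v ∀w ∀y ∀u (¬B(v,v) ∧ (B(w,w) ∧ ¬B(y,y) ∨ ¬B(u,u)))
The prefix is ∀v ∀w ∀y ∀u: 4 universal, 0 existential.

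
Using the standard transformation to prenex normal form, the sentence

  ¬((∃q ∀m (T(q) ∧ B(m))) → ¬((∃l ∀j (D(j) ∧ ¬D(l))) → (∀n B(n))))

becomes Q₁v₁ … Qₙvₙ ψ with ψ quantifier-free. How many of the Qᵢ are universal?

Eliminate → and ↔ using ¬ and ∨.
  ¬(¬(∃q ∀m (T(q) ∧ B(m))) ∨ ¬(¬(∃l ∀j (D(j) ∧ ¬D(l))) ∨ (∀n B(n))))
Drive negations inward (¬∀x A ≡ ∃x ¬A, ¬∃x A ≡ ∀x ¬A, De Morgan for ∧/∨):
  (∃q ∀m (T(q) ∧ B(m))) ∧ ((∀l ∃j (¬D(j) ∨ D(l))) ∨ (∀n B(n)))
All bound variables are already distinct, so no renaming is needed.
Finally move all quantifiers to the prefix:
  ∃q ∀m ∀l ∃j ∀n (T(q) ∧ B(m) ∧ (¬D(j) ∨ D(l) ∨ B(n)))
The prefix is ∃q ∀m ∀l ∃j ∀n: 3 universal, 2 existential.

3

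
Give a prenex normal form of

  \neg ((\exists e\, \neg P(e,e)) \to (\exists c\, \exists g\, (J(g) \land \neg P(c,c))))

\exists e\, \forall c\, \forall g\, (\neg P(e,e) \land (\neg J(g) \lor P(c,c)))

Eliminate → and ↔ using ¬ and ∨.
  \neg (\neg (\exists e\, \neg P(e,e)) \lor (\exists c\, \exists g\, (J(g) \land \neg P(c,c))))
Move each ¬ inward, flipping quantifiers it crosses:
  (\exists e\, \neg P(e,e)) \land (\forall c\, \forall g\, (\neg J(g) \lor P(c,c)))
All bound variables are already distinct, so no renaming is needed.
Pull the quantifiers to the front (each side's bound variable is not free in the other side):
  \exists e\, \forall c\, \forall g\, (\neg P(e,e) \land (\neg J(g) \lor P(c,c)))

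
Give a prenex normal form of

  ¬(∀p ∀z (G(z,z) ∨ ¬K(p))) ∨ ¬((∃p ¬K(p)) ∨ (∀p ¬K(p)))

Drive negations inward (¬∀x A ≡ ∃x ¬A, ¬∃x A ≡ ∀x ¬A, De Morgan for ∧/∨):
  (∃p ∃z (¬G(z,z) ∧ K(p))) ∨ (∀p K(p)) ∧ (∃p K(p))
Rename bound variables to avoid capture: p↦u, p↦t.
  (∃p ∃z (¬G(z,z) ∧ K(p))) ∨ (∀u K(u)) ∧ (∃t K(t))
Pull the quantifiers to the front (each side's bound variable is not free in the other side):
  ∃p ∃z ∀u ∃t (¬G(z,z) ∧ K(p) ∨ K(u) ∧ K(t))

∃p ∃z ∀u ∃t (¬G(z,z) ∧ K(p) ∨ K(u) ∧ K(t))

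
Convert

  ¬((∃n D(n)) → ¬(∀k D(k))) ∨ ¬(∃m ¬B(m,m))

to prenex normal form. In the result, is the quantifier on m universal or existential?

universal

First replace A → B with ¬A ∨ B.
  ¬(¬(∃n D(n)) ∨ ¬(∀k D(k))) ∨ ¬(∃m ¬B(m,m))
Drive negations inward (¬∀x A ≡ ∃x ¬A, ¬∃x A ≡ ∀x ¬A, De Morgan for ∧/∨):
  (∃n D(n)) ∧ (∀k D(k)) ∨ (∀m B(m,m))
All bound variables are already distinct, so no renaming is needed.
Finally move all quantifiers to the prefix:
  ∃n ∀k ∀m (D(n) ∧ D(k) ∨ B(m,m))
The quantifier ∃m sits under an odd number of negations (counting the antecedent side of each →), so it flips to ∀m.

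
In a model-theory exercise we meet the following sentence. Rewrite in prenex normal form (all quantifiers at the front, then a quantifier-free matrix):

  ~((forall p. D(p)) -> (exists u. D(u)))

Rewrite implications/biconditionals: A → B as ¬A ∨ B.
  ~(~(forall p. D(p)) | (exists u. D(u)))
Drive negations inward (¬∀x A ≡ ∃x ¬A, ¬∃x A ≡ ∀x ¬A, De Morgan for ∧/∨):
  (forall p. D(p)) & (forall u. ~D(u))
Finally move all quantifiers to the prefix:
  forall p. forall u. (D(p) & ~D(u))

forall p. forall u. (D(p) & ~D(u))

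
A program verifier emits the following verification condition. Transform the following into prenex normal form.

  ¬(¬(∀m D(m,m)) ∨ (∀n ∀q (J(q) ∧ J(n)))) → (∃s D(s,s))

∃m ∀n ∀q ∃s (¬D(m,m) ∨ J(q) ∧ J(n) ∨ D(s,s))

Eliminate → and ↔ using ¬ and ∨.
  ¬¬(¬(∀m D(m,m)) ∨ (∀n ∀q (J(q) ∧ J(n)))) ∨ (∃s D(s,s))
Move each ¬ inward, flipping quantifiers it crosses:
  (∃m ¬D(m,m)) ∨ (∀n ∀q (J(q) ∧ J(n))) ∨ (∃s D(s,s))
Extract every quantifier outward, since the variables are now distinct and don't occur free across branches:
  ∃m ∀n ∀q ∃s (¬D(m,m) ∨ J(q) ∧ J(n) ∨ D(s,s))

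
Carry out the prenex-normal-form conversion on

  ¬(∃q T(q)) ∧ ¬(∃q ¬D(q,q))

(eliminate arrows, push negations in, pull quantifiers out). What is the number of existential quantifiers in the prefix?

Push ¬ through the quantifiers and connectives to reach negation normal form:
  (∀q ¬T(q)) ∧ (∀q D(q,q))
Standardize variables apart so no two quantifiers bind the same name: q↦s.
  (∀q ¬T(q)) ∧ (∀s D(s,s))
Extract every quantifier outward, since the variables are now distinct and don't occur free across branches:
  ∀q ∀s (¬T(q) ∧ D(s,s))
The prefix is ∀q ∀s: 2 universal, 0 existential.

0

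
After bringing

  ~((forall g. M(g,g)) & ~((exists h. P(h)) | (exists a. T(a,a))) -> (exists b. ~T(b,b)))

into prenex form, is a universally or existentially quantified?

universal

Eliminate → and ↔ using ¬ and ∨.
  ~(~((forall g. M(g,g)) & ~((exists h. P(h)) | (exists a. T(a,a)))) | (exists b. ~T(b,b)))
Push ¬ through the quantifiers and connectives to reach negation normal form:
  (forall g. M(g,g)) & (forall h. ~P(h)) & (forall a. ~T(a,a)) & (forall b. T(b,b))
Pull the quantifiers to the front (each side's bound variable is not free in the other side):
  forall g. forall h. forall a. forall b. (M(g,g) & ~P(h) & ~T(a,a) & T(b,b))
The quantifier exists a sits under an odd number of negations (counting the antecedent side of each →), so it flips to forall a.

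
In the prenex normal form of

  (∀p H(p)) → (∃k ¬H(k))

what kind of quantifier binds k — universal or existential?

existential

Eliminate → and ↔ using ¬ and ∨.
  ¬(∀p H(p)) ∨ (∃k ¬H(k))
Move each ¬ inward, flipping quantifiers it crosses:
  (∃p ¬H(p)) ∨ (∃k ¬H(k))
Pull the quantifiers to the front (each side's bound variable is not free in the other side):
  ∃p ∃k (¬H(p) ∨ ¬H(k))
The quantifier ∃k sits under an even number of negations (counting the antecedent side of each →), so it remains existential.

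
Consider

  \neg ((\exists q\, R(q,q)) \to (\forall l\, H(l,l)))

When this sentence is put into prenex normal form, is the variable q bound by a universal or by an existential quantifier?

existential

Rewrite implications/biconditionals: A → B as ¬A ∨ B.
  \neg (\neg (\exists q\, R(q,q)) \lor (\forall l\, H(l,l)))
Move each ¬ inward, flipping quantifiers it crosses:
  (\exists q\, R(q,q)) \land (\exists l\, \neg H(l,l))
Extract every quantifier outward, since the variables are now distinct and don't occur free across branches:
  \exists q\, \exists l\, (R(q,q) \land \neg H(l,l))
The quantifier \exists q sits under an even number of negations (counting the antecedent side of each →), so it remains existential.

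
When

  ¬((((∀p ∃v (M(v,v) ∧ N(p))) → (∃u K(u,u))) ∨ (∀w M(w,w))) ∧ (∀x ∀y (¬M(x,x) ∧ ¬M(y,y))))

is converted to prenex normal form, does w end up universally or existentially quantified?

Eliminate → and ↔ using ¬ and ∨.
  ¬((¬(∀p ∃v (M(v,v) ∧ N(p))) ∨ (∃u K(u,u)) ∨ (∀w M(w,w))) ∧ (∀x ∀y (¬M(x,x) ∧ ¬M(y,y))))
Push ¬ through the quantifiers and connectives to reach negation normal form:
  (∀p ∃v (M(v,v) ∧ N(p))) ∧ (∀u ¬K(u,u)) ∧ (∃w ¬M(w,w)) ∨ (∃x ∃y (M(x,x) ∨ M(y,y)))
Extract every quantifier outward, since the variables are now distinct and don't occur free across branches:
  ∀p ∃v ∀u ∃w ∃x ∃y (M(v,v) ∧ N(p) ∧ ¬K(u,u) ∧ ¬M(w,w) ∨ M(x,x) ∨ M(y,y))
The quantifier ∀w sits under an odd number of negations (counting the antecedent side of each →), so it flips to ∃w.

existential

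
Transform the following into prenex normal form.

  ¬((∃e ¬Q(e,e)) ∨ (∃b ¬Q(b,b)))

∀e ∀b (Q(e,e) ∧ Q(b,b))

Drive negations inward (¬∀x A ≡ ∃x ¬A, ¬∃x A ≡ ∀x ¬A, De Morgan for ∧/∨):
  (∀e Q(e,e)) ∧ (∀b Q(b,b))
Finally move all quantifiers to the prefix:
  ∀e ∀b (Q(e,e) ∧ Q(b,b))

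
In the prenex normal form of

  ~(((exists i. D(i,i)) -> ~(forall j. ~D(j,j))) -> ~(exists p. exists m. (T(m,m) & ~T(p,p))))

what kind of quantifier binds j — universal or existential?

Rewrite implications/biconditionals: A → B as ¬A ∨ B.
  ~(~(~(exists i. D(i,i)) | ~(forall j. ~D(j,j))) | ~(exists p. exists m. (T(m,m) & ~T(p,p))))
Move each ¬ inward, flipping quantifiers it crosses:
  ((forall i. ~D(i,i)) | (exists j. D(j,j))) & (exists p. exists m. (T(m,m) & ~T(p,p)))
All bound variables are already distinct, so no renaming is needed.
Extract every quantifier outward, since the variables are now distinct and don't occur free across branches:
  forall i. exists j. exists p. exists m. ((~D(i,i) | D(j,j)) & T(m,m) & ~T(p,p))
The quantifier forall j sits under an odd number of negations (counting the antecedent side of each →), so it flips to exists j.

existential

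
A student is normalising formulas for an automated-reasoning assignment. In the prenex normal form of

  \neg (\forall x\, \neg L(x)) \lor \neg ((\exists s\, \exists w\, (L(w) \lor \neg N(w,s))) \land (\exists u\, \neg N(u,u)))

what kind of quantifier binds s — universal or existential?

universal

Drive negations inward (¬∀x A ≡ ∃x ¬A, ¬∃x A ≡ ∀x ¬A, De Morgan for ∧/∨):
  (\exists x\, L(x)) \lor (\forall s\, \forall w\, (\neg L(w) \land N(w,s))) \lor (\forall u\, N(u,u))
All bound variables are already distinct, so no renaming is needed.
Extract every quantifier outward, since the variables are now distinct and don't occur free across branches:
  \exists x\, \forall s\, \forall w\, \forall u\, (L(x) \lor \neg L(w) \land N(w,s) \lor N(u,u))
The quantifier \exists s sits under an odd number of negations, so it flips to \forall s.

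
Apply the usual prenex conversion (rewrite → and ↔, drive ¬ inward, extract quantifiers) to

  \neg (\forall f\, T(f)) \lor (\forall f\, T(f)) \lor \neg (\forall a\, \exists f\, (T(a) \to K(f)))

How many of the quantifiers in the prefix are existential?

First replace A → B with ¬A ∨ B.
  \neg (\forall f\, T(f)) \lor (\forall f\, T(f)) \lor \neg (\forall a\, \exists f\, (\neg T(a) \lor K(f)))
Push ¬ through the quantifiers and connectives to reach negation normal form:
  (\exists f\, \neg T(f)) \lor (\forall f\, T(f)) \lor (\exists a\, \forall f\, (T(a) \land \neg K(f)))
Standardize variables apart so no two quantifiers bind the same name: f↦x1, f↦z.
  (\exists f\, \neg T(f)) \lor (\forall x1\, T(x1)) \lor (\exists a\, \forall z\, (T(a) \land \neg K(z)))
Finally move all quantifiers to the prefix:
  \exists f\, \forall x1\, \exists a\, \forall z\, (\neg T(f) \lor T(x1) \lor T(a) \land \neg K(z))
The prefix is \exists f \forall x1 \exists a \forall z: 2 universal, 2 existential.

2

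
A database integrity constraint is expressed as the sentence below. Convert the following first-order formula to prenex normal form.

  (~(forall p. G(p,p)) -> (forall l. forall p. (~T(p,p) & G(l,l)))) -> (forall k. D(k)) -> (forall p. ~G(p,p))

Rewrite implications/biconditionals: A → B as ¬A ∨ B.
  ~(~~(forall p. G(p,p)) | (forall l. forall p. (~T(p,p) & G(l,l)))) | ~(forall k. D(k)) | (forall p. ~G(p,p))
Push ¬ through the quantifiers and connectives to reach negation normal form:
  (exists p. ~G(p,p)) & (exists l. exists p. (T(p,p) | ~G(l,l))) | (exists k. ~D(k)) | (forall p. ~G(p,p))
Rename bound variables to avoid capture: p↦a, p↦x.
  (exists p. ~G(p,p)) & (exists l. exists a. (T(a,a) | ~G(l,l))) | (exists k. ~D(k)) | (forall x. ~G(x,x))
Pull the quantifiers to the front (each side's bound variable is not free in the other side):
  exists p. exists l. exists a. exists k. forall x. (~G(p,p) & (T(a,a) | ~G(l,l)) | ~D(k) | ~G(x,x))

exists p. exists l. exists a. exists k. forall x. (~G(p,p) & (T(a,a) | ~G(l,l)) | ~D(k) | ~G(x,x))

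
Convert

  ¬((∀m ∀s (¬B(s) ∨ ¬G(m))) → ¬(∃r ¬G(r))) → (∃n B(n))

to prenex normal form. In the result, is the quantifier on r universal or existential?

First replace A → B with ¬A ∨ B.
  ¬¬(¬(∀m ∀s (¬B(s) ∨ ¬G(m))) ∨ ¬(∃r ¬G(r))) ∨ (∃n B(n))
Push ¬ through the quantifiers and connectives to reach negation normal form:
  (∃m ∃s (B(s) ∧ G(m))) ∨ (∀r G(r)) ∨ (∃n B(n))
Extract every quantifier outward, since the variables are now distinct and don't occur free across branches:
  ∃m ∃s ∀r ∃n (B(s) ∧ G(m) ∨ G(r) ∨ B(n))
The quantifier ∃r sits under an odd number of negations (counting the antecedent side of each →), so it flips to ∀r.

universal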